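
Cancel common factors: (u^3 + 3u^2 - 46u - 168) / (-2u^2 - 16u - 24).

Repeated division with remainder:
  u^3 + 3u^2 - 46u - 168 = (-(1/2)u + 5/2)(-2u^2 - 16u - 24) + (-18u - 108)
  -2u^2 - 16u - 24 = ((1/9)u + 2/9)(-18u - 108) + (0)
Last nonzero remainder: -18u - 108. Dividing through by -18 gives the monic gcd u + 6.
Cancel u + 6 from numerator and denominator to get the reduced form.

(-u^2 + 3u + 28)/(2u + 4)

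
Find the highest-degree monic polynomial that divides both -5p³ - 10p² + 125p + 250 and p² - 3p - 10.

Euclidean algorithm in ℚ[p]:
  -5p³ - 10p² + 125p + 250 = (-5p - 25)(p² - 3p - 10) + (0)
The last nonzero remainder p² - 3p - 10 is already monic.

p² - 3p - 10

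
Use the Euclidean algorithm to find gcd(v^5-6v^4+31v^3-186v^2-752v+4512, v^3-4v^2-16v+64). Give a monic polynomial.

Repeated division with remainder:
  v^5-6v^4+31v^3-186v^2-752v+4512 = (v^2-2v+39)(v^3-4v^2-16v+64) + (-126v^2+2016)
  v^3-4v^2-16v+64 = (-(1/126)v+2/63)(-126v^2+2016) + (0)
Last nonzero remainder: -126v^2+2016. Dividing through by -126 gives the monic gcd v^2-16.

v^2-16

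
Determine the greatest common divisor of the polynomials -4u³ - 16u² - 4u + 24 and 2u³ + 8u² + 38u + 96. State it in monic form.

Apply the Euclidean algorithm:
  -4u³ - 16u² - 4u + 24 = (-2)(2u³ + 8u² + 38u + 96) + (72u + 216)
  2u³ + 8u² + 38u + 96 = ((1/36)u² + (1/36)u + 4/9)(72u + 216) + (0)
Last nonzero remainder: 72u + 216. Dividing through by 72 gives the monic gcd u + 3.

u + 3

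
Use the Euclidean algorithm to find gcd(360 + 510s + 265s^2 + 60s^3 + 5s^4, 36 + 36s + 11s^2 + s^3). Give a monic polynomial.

Euclidean algorithm in ℚ[s]:
  5s^4 + 60s^3 + 265s^2 + 510s + 360 = (5s + 5)(s^3 + 11s^2 + 36s + 36) + (30s^2 + 150s + 180)
  s^3 + 11s^2 + 36s + 36 = ((1/30)s + 1/5)(30s^2 + 150s + 180) + (0)
Last nonzero remainder: 30s^2 + 150s + 180. Dividing through by 30 gives the monic gcd s^2 + 5s + 6.

6 + 5s + s^2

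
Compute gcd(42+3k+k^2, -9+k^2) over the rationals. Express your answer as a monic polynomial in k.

1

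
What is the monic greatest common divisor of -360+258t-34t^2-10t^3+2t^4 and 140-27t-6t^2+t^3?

Euclidean algorithm in ℚ[t]:
  2t^4-10t^3-34t^2+258t-360 = (2t+2)(t^3-6t^2-27t+140) + (32t^2+32t-640)
  t^3-6t^2-27t+140 = ((1/32)t-7/32)(32t^2+32t-640) + (0)
Last nonzero remainder: 32t^2+32t-640. Dividing through by 32 gives the monic gcd t^2+t-20.

-20+t+t^2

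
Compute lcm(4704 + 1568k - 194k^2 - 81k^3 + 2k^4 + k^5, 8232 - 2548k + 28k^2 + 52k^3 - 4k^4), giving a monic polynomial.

-32928 - 6272k + 2926k^2 + 373k^3 - 95k^4 - 5k^5 + k^6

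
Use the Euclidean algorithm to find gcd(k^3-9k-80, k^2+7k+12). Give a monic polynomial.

By polynomial division,
  k^3-9k-80 = (k-7)(k^2+7k+12) + (28k+4)
  k^2+7k+12 = ((1/28)k+12/49)(28k+4) + (540/49)
  28k+4 = ((343/135)k+49/135)(540/49) + (0)
The last nonzero remainder is the constant 540/49, so the polynomials are coprime and gcd = 1.

1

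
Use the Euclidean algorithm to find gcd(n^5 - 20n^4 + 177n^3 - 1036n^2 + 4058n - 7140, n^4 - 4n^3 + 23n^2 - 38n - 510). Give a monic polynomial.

Repeated division with remainder:
  n^5 - 20n^4 + 177n^3 - 1036n^2 + 4058n - 7140 = (n - 16)(n^4 - 4n^3 + 23n^2 - 38n - 510) + (90n^3 - 630n^2 + 3960n - 15300)
  n^4 - 4n^3 + 23n^2 - 38n - 510 = ((1/90)n + 1/30)(90n^3 - 630n^2 + 3960n - 15300) + (0)
Last nonzero remainder: 90n^3 - 630n^2 + 3960n - 15300. Dividing through by 90 gives the monic gcd n^3 - 7n^2 + 44n - 170.

n^3 - 7n^2 + 44n - 170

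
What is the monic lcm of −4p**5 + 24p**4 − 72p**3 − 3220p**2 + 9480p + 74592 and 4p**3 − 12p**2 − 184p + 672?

By polynomial division,
  −4p**5 + 24p**4 − 72p**3 − 3220p**2 + 9480p + 74592 = (−p**2 + 3p − 55)(4p**3 − 12p**2 − 184p + 672) + (−2656p**2 − 2656p + 111552)
  4p**3 − 12p**2 − 184p + 672 = (−(1/664)p + 1/166)(−2656p**2 − 2656p + 111552) + (0)
Last nonzero remainder: −2656p**2 − 2656p + 111552. Dividing through by −2656 gives the monic gcd p**2 + p − 42.
Then lcm(f, g) = f·g / gcd(f, g); expanding and making the result monic gives the answer.

p**6 − 10p**5 + 42p**4 + 733p**3 − 5590p**2 − 9168p + 74592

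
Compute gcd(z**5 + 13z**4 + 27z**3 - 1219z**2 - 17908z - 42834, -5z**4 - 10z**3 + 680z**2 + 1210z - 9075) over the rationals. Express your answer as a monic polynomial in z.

By polynomial division,
  z**5 + 13z**4 + 27z**3 - 1219z**2 - 17908z - 42834 = (-(1/5)z - 11/5)(-5z**4 - 10z**3 + 680z**2 + 1210z - 9075) + (141z**3 + 519z**2 - 17061z - 62799)
  -5z**4 - 10z**3 + 680z**2 + 1210z - 9075 = (-(5/141)z + 395/6627)(141z**3 + 519z**2 - 17061z - 62799) + ((97340/2209)z**2 - 11778140/2209)
  141z**3 + 519z**2 - 17061z - 62799 = ((311469/97340)z + 1146471/97340)((97340/2209)z**2 - 11778140/2209) + (0)
Last nonzero remainder: (97340/2209)z**2 - 11778140/2209. Dividing through by 97340/2209 gives the monic gcd z**2 - 121.

z**2 - 121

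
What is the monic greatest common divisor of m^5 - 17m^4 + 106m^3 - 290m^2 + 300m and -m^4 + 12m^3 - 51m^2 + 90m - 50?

Apply the Euclidean algorithm:
  m^5 - 17m^4 + 106m^3 - 290m^2 + 300m = (-m + 5)(-m^4 + 12m^3 - 51m^2 + 90m - 50) + (-5m^3 + 55m^2 - 200m + 250)
  -m^4 + 12m^3 - 51m^2 + 90m - 50 = ((1/5)m - 1/5)(-5m^3 + 55m^2 - 200m + 250) + (0)
Last nonzero remainder: -5m^3 + 55m^2 - 200m + 250. Dividing through by -5 gives the monic gcd m^3 - 11m^2 + 40m - 50.

m^3 - 11m^2 + 40m - 50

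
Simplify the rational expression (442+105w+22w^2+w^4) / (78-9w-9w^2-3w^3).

By polynomial division,
  w^4+22w^2+105w+442 = (-(1/3)w+1)(-3w^3-9w^2-9w+78) + (28w^2+140w+364)
  -3w^3-9w^2-9w+78 = (-(3/28)w+3/14)(28w^2+140w+364) + (0)
Last nonzero remainder: 28w^2+140w+364. Dividing through by 28 gives the monic gcd w^2+5w+13.
Cancel w^2+5w+13 from numerator and denominator to get the reduced form.

(-34+5w-w^2)/(-6+3w)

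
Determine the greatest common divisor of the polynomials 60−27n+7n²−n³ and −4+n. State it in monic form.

−4+n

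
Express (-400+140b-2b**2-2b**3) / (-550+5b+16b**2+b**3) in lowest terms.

Repeated division with remainder:
  -2b**3-2b**2+140b-400 = (-2)(b**3+16b**2+5b-550) + (30b**2+150b-1500)
  b**3+16b**2+5b-550 = ((1/30)b+11/30)(30b**2+150b-1500) + (0)
Last nonzero remainder: 30b**2+150b-1500. Dividing through by 30 gives the monic gcd b**2+5b-50.
Cancel b**2+5b-50 from numerator and denominator to get the reduced form.

(8-2b)/(11+b)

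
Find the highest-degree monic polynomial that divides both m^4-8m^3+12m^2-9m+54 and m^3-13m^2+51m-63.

Apply the Euclidean algorithm:
  m^4-8m^3+12m^2-9m+54 = (m+5)(m^3-13m^2+51m-63) + (26m^2-201m+369)
  m^3-13m^2+51m-63 = ((1/26)m-137/676)(26m^2-201m+369) + (-(2655/676)m+7965/676)
  26m^2-201m+369 = (-(17576/2655)m+27716/885)(-(2655/676)m+7965/676) + (0)
Last nonzero remainder: -(2655/676)m+7965/676. Dividing through by -2655/676 gives the monic gcd m-3.

m-3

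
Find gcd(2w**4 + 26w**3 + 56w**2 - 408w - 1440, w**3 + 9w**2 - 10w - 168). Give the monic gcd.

Apply the Euclidean algorithm:
  2w**4 + 26w**3 + 56w**2 - 408w - 1440 = (2w + 8)(w**3 + 9w**2 - 10w - 168) + (4w**2 + 8w - 96)
  w**3 + 9w**2 - 10w - 168 = ((1/4)w + 7/4)(4w**2 + 8w - 96) + (0)
Last nonzero remainder: 4w**2 + 8w - 96. Dividing through by 4 gives the monic gcd w**2 + 2w - 24.

w**2 + 2w - 24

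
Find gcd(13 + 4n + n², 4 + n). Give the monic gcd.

1

Apply the Euclidean algorithm:
  n² + 4n + 13 = (n)(n + 4) + (13)
  n + 4 = ((1/13)n + 4/13)(13) + (0)
The last nonzero remainder is the constant 13, so the polynomials are coprime and gcd = 1.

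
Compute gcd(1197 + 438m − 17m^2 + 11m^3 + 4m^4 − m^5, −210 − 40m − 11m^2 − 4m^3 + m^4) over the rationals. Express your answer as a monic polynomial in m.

−21 − 4m + m^2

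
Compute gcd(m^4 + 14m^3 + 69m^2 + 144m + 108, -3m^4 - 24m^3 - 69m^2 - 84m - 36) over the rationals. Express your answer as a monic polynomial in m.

m^2 + 5m + 6

Repeated division with remainder:
  m^4 + 14m^3 + 69m^2 + 144m + 108 = (-1/3)(-3m^4 - 24m^3 - 69m^2 - 84m - 36) + (6m^3 + 46m^2 + 116m + 96)
  -3m^4 - 24m^3 - 69m^2 - 84m - 36 = (-(1/2)m - 1/6)(6m^3 + 46m^2 + 116m + 96) + (-(10/3)m^2 - (50/3)m - 20)
  6m^3 + 46m^2 + 116m + 96 = (-(9/5)m - 24/5)(-(10/3)m^2 - (50/3)m - 20) + (0)
Last nonzero remainder: -(10/3)m^2 - (50/3)m - 20. Dividing through by -10/3 gives the monic gcd m^2 + 5m + 6.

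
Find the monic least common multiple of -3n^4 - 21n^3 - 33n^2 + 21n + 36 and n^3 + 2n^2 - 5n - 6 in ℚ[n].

n^5 + 5n^4 - 3n^3 - 29n^2 + 2n + 24

Euclidean algorithm in ℚ[n]:
  -3n^4 - 21n^3 - 33n^2 + 21n + 36 = (-3n - 15)(n^3 + 2n^2 - 5n - 6) + (-18n^2 - 72n - 54)
  n^3 + 2n^2 - 5n - 6 = (-(1/18)n + 1/9)(-18n^2 - 72n - 54) + (0)
Last nonzero remainder: -18n^2 - 72n - 54. Dividing through by -18 gives the monic gcd n^2 + 4n + 3.
Then lcm(f, g) = f·g / gcd(f, g); expanding and making the result monic gives the answer.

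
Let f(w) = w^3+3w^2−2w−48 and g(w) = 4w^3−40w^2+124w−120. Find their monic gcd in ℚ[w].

w−3

Apply the Euclidean algorithm:
  w^3+3w^2−2w−48 = (1/4)(4w^3−40w^2+124w−120) + (13w^2−33w−18)
  4w^3−40w^2+124w−120 = ((4/13)w−388/169)(13w^2−33w−18) + ((9088/169)w−27264/169)
  13w^2−33w−18 = ((2197/9088)w+507/4544)((9088/169)w−27264/169) + (0)
Last nonzero remainder: (9088/169)w−27264/169. Dividing through by 9088/169 gives the monic gcd w−3.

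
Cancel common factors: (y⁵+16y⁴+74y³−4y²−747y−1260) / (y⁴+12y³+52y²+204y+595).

By polynomial division,
  y⁵+16y⁴+74y³−4y²−747y−1260 = (y+4)(y⁴+12y³+52y²+204y+595) + (−26y³−416y²−2158y−3640)
  y⁴+12y³+52y²+204y+595 = (−(1/26)y+2/13)(−26y³−416y²−2158y−3640) + (33y²+396y+1155)
  −26y³−416y²−2158y−3640 = (−(26/33)y−104/33)(33y²+396y+1155) + (0)
Last nonzero remainder: 33y²+396y+1155. Dividing through by 33 gives the monic gcd y²+12y+35.
Cancel y²+12y+35 from numerator and denominator to get the reduced form.

(y³+4y²−9y−36)/(y²+17)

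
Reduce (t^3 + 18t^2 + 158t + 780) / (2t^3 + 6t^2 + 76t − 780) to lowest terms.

Apply the Euclidean algorithm:
  t^3 + 18t^2 + 158t + 780 = (1/2)(2t^3 + 6t^2 + 76t − 780) + (15t^2 + 120t + 1170)
  2t^3 + 6t^2 + 76t − 780 = ((2/15)t − 2/3)(15t^2 + 120t + 1170) + (0)
Last nonzero remainder: 15t^2 + 120t + 1170. Dividing through by 15 gives the monic gcd t^2 + 8t + 78.
Cancel t^2 + 8t + 78 from numerator and denominator to get the reduced form.

(t + 10)/(2t − 10)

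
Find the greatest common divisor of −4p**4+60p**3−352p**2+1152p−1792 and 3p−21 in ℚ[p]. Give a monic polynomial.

By polynomial division,
  −4p**4+60p**3−352p**2+1152p−1792 = (−(4/3)p**3+(32/3)p**2−(128/3)p+256/3)(3p−21) + (0)
Last nonzero remainder: 3p−21. Dividing through by 3 gives the monic gcd p−7.

p−7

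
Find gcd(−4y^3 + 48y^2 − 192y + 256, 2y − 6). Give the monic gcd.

1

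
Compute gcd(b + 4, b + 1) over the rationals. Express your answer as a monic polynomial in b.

1

By polynomial division,
  b + 4 = (b + 1) + (3)
  b + 1 = ((1/3)b + 1/3)(3) + (0)
The last nonzero remainder is the constant 3, so the polynomials are coprime and gcd = 1.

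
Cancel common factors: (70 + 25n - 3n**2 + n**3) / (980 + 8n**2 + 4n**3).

(2 + n)/(28 + 4n)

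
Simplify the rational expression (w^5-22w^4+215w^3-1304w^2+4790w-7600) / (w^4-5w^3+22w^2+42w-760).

(w^2-13w+40)/(w+4)

Euclidean algorithm in ℚ[w]:
  w^5-22w^4+215w^3-1304w^2+4790w-7600 = (w-17)(w^4-5w^3+22w^2+42w-760) + (108w^3-972w^2+6264w-20520)
  w^4-5w^3+22w^2+42w-760 = ((1/108)w+1/27)(108w^3-972w^2+6264w-20520) + (0)
Last nonzero remainder: 108w^3-972w^2+6264w-20520. Dividing through by 108 gives the monic gcd w^3-9w^2+58w-190.
Cancel w^3-9w^2+58w-190 from numerator and denominator to get the reduced form.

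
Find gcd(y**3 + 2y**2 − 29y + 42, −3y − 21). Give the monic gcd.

y + 7

By polynomial division,
  y**3 + 2y**2 − 29y + 42 = (−(1/3)y**2 + (5/3)y − 2)(−3y − 21) + (0)
Last nonzero remainder: −3y − 21. Dividing through by −3 gives the monic gcd y + 7.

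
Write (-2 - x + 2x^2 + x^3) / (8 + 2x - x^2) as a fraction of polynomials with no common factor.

(1 - x^2)/(-4 + x)

Repeated division with remainder:
  x^3 + 2x^2 - x - 2 = (-x - 4)(-x^2 + 2x + 8) + (15x + 30)
  -x^2 + 2x + 8 = (-(1/15)x + 4/15)(15x + 30) + (0)
Last nonzero remainder: 15x + 30. Dividing through by 15 gives the monic gcd x + 2.
Cancel x + 2 from numerator and denominator to get the reduced form.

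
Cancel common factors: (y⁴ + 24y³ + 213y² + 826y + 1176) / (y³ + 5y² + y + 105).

By polynomial division,
  y⁴ + 24y³ + 213y² + 826y + 1176 = (y + 19)(y³ + 5y² + y + 105) + (117y² + 702y - 819)
  y³ + 5y² + y + 105 = ((1/117)y - 1/117)(117y² + 702y - 819) + (14y + 98)
  117y² + 702y - 819 = ((117/14)y - 117/14)(14y + 98) + (0)
Last nonzero remainder: 14y + 98. Dividing through by 14 gives the monic gcd y + 7.
Cancel y + 7 from numerator and denominator to get the reduced form.

(y³ + 17y² + 94y + 168)/(y² - 2y + 15)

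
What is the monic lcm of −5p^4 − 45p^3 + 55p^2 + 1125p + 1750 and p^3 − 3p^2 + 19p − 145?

p^6 + 11p^5 + 36p^4 + 14p^3 − 1119p^2 − 7225p − 10150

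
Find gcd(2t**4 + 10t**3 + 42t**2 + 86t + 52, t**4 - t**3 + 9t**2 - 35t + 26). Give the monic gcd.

t**2 + 2t + 13

Euclidean algorithm in ℚ[t]:
  2t**4 + 10t**3 + 42t**2 + 86t + 52 = (2)(t**4 - t**3 + 9t**2 - 35t + 26) + (12t**3 + 24t**2 + 156t)
  t**4 - t**3 + 9t**2 - 35t + 26 = ((1/12)t - 1/4)(12t**3 + 24t**2 + 156t) + (2t**2 + 4t + 26)
  12t**3 + 24t**2 + 156t = (6t)(2t**2 + 4t + 26) + (0)
Last nonzero remainder: 2t**2 + 4t + 26. Dividing through by 2 gives the monic gcd t**2 + 2t + 13.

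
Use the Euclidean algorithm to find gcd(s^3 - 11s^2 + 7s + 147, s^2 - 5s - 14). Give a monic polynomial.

s - 7

Apply the Euclidean algorithm:
  s^3 - 11s^2 + 7s + 147 = (s - 6)(s^2 - 5s - 14) + (-9s + 63)
  s^2 - 5s - 14 = (-(1/9)s - 2/9)(-9s + 63) + (0)
Last nonzero remainder: -9s + 63. Dividing through by -9 gives the monic gcd s - 7.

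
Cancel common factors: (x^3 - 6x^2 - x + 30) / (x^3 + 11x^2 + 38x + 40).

(x^2 - 8x + 15)/(x^2 + 9x + 20)

Euclidean algorithm in ℚ[x]:
  x^3 - 6x^2 - x + 30 = (x^3 + 11x^2 + 38x + 40) + (-17x^2 - 39x - 10)
  x^3 + 11x^2 + 38x + 40 = (-(1/17)x - 148/289)(-17x^2 - 39x - 10) + ((5040/289)x + 10080/289)
  -17x^2 - 39x - 10 = (-(4913/5040)x - 289/1008)((5040/289)x + 10080/289) + (0)
Last nonzero remainder: (5040/289)x + 10080/289. Dividing through by 5040/289 gives the monic gcd x + 2.
Cancel x + 2 from numerator and denominator to get the reduced form.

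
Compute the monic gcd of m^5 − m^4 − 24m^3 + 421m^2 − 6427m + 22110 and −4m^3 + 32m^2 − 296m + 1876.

m^2 − m + 67

Repeated division with remainder:
  m^5 − m^4 − 24m^3 + 421m^2 − 6427m + 22110 = (−(1/4)m^2 − (7/4)m + 21/2)(−4m^3 + 32m^2 − 296m + 1876) + (36m^2 − 36m + 2412)
  −4m^3 + 32m^2 − 296m + 1876 = (−(1/9)m + 7/9)(36m^2 − 36m + 2412) + (0)
Last nonzero remainder: 36m^2 − 36m + 2412. Dividing through by 36 gives the monic gcd m^2 − m + 67.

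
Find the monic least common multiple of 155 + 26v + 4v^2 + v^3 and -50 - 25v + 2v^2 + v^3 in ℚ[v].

By polynomial division,
  v^3 + 4v^2 + 26v + 155 = (v^3 + 2v^2 - 25v - 50) + (2v^2 + 51v + 205)
  v^3 + 2v^2 - 25v - 50 = ((1/2)v - 47/4)(2v^2 + 51v + 205) + ((1887/4)v + 9435/4)
  2v^2 + 51v + 205 = ((8/1887)v + 164/1887)((1887/4)v + 9435/4) + (0)
Last nonzero remainder: (1887/4)v + 9435/4. Dividing through by 1887/4 gives the monic gcd v + 5.
Then lcm(f, g) = f·g / gcd(f, g); expanding and making the result monic gives the answer.

-1550 - 725v + 37v^2 + 4v^3 + v^4 + v^5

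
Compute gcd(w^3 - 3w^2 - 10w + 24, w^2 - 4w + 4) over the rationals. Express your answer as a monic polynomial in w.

w - 2

Euclidean algorithm in ℚ[w]:
  w^3 - 3w^2 - 10w + 24 = (w + 1)(w^2 - 4w + 4) + (-10w + 20)
  w^2 - 4w + 4 = (-(1/10)w + 1/5)(-10w + 20) + (0)
Last nonzero remainder: -10w + 20. Dividing through by -10 gives the monic gcd w - 2.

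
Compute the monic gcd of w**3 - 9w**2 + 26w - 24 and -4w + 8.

Euclidean algorithm in ℚ[w]:
  w**3 - 9w**2 + 26w - 24 = (-(1/4)w**2 + (7/4)w - 3)(-4w + 8) + (0)
Last nonzero remainder: -4w + 8. Dividing through by -4 gives the monic gcd w - 2.

w - 2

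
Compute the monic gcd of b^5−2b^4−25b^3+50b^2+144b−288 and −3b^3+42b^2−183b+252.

Apply the Euclidean algorithm:
  b^5−2b^4−25b^3+50b^2+144b−288 = (−(1/3)b^2−4b−82/3)(−3b^3+42b^2−183b+252) + (550b^2−3850b+6600)
  −3b^3+42b^2−183b+252 = (−(3/550)b+21/550)(550b^2−3850b+6600) + (0)
Last nonzero remainder: 550b^2−3850b+6600. Dividing through by 550 gives the monic gcd b^2−7b+12.

b^2−7b+12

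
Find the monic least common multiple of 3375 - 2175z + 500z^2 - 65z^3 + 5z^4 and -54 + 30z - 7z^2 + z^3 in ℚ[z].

Repeated division with remainder:
  5z^4 - 65z^3 + 500z^2 - 2175z + 3375 = (5z - 30)(z^3 - 7z^2 + 30z - 54) + (140z^2 - 1005z + 1755)
  z^3 - 7z^2 + 30z - 54 = ((1/140)z + 1/784)(140z^2 - 1005z + 1755) + ((14697/784)z - 44091/784)
  140z^2 - 1005z + 1755 = ((109760/14697)z - 50960/1633)((14697/784)z - 44091/784) + (0)
Last nonzero remainder: (14697/784)z - 44091/784. Dividing through by 14697/784 gives the monic gcd z - 3.
Then lcm(f, g) = f·g / gcd(f, g); expanding and making the result monic gives the answer.

12150 - 10530z + 4215z^2 - 1069z^3 + 170z^4 - 17z^5 + z^6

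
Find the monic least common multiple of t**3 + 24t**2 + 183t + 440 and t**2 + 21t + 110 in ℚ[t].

t**4 + 34t**3 + 423t**2 + 2270t + 4400

Apply the Euclidean algorithm:
  t**3 + 24t**2 + 183t + 440 = (t + 3)(t**2 + 21t + 110) + (10t + 110)
  t**2 + 21t + 110 = ((1/10)t + 1)(10t + 110) + (0)
Last nonzero remainder: 10t + 110. Dividing through by 10 gives the monic gcd t + 11.
Then lcm(f, g) = f·g / gcd(f, g); expanding and making the result monic gives the answer.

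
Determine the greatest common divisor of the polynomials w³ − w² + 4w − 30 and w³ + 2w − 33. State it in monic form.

w − 3

Apply the Euclidean algorithm:
  w³ − w² + 4w − 30 = (w³ + 2w − 33) + (−w² + 2w + 3)
  w³ + 2w − 33 = (−w − 2)(−w² + 2w + 3) + (9w − 27)
  −w² + 2w + 3 = (−(1/9)w − 1/9)(9w − 27) + (0)
Last nonzero remainder: 9w − 27. Dividing through by 9 gives the monic gcd w − 3.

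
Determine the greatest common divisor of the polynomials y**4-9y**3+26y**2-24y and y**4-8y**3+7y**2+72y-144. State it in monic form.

y**2-7y+12

Repeated division with remainder:
  y**4-9y**3+26y**2-24y = (y**4-8y**3+7y**2+72y-144) + (-y**3+19y**2-96y+144)
  y**4-8y**3+7y**2+72y-144 = (-y-11)(-y**3+19y**2-96y+144) + (120y**2-840y+1440)
  -y**3+19y**2-96y+144 = (-(1/120)y+1/10)(120y**2-840y+1440) + (0)
Last nonzero remainder: 120y**2-840y+1440. Dividing through by 120 gives the monic gcd y**2-7y+12.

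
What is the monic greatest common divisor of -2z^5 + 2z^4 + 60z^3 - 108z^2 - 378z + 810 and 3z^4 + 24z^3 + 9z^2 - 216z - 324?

z^2 - 9

Euclidean algorithm in ℚ[z]:
  -2z^5 + 2z^4 + 60z^3 - 108z^2 - 378z + 810 = (-(2/3)z + 6)(3z^4 + 24z^3 + 9z^2 - 216z - 324) + (-78z^3 - 306z^2 + 702z + 2754)
  3z^4 + 24z^3 + 9z^2 - 216z - 324 = (-(1/26)z - 53/338)(-78z^3 - 306z^2 + 702z + 2754) + (-(2025/169)z^2 + 18225/169)
  -78z^3 - 306z^2 + 702z + 2754 = ((4394/675)z + 5746/225)(-(2025/169)z^2 + 18225/169) + (0)
Last nonzero remainder: -(2025/169)z^2 + 18225/169. Dividing through by -2025/169 gives the monic gcd z^2 - 9.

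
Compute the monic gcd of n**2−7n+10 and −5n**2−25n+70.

Euclidean algorithm in ℚ[n]:
  n**2−7n+10 = (−1/5)(−5n**2−25n+70) + (−12n+24)
  −5n**2−25n+70 = ((5/12)n+35/12)(−12n+24) + (0)
Last nonzero remainder: −12n+24. Dividing through by −12 gives the monic gcd n−2.

n−2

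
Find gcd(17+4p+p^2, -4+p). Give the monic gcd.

1

Apply the Euclidean algorithm:
  p^2+4p+17 = (p+8)(p-4) + (49)
  p-4 = ((1/49)p-4/49)(49) + (0)
The last nonzero remainder is the constant 49, so the polynomials are coprime and gcd = 1.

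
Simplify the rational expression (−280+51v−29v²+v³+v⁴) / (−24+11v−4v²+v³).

(−35+2v+v²)/(−3+v)

By polynomial division,
  v⁴+v³−29v²+51v−280 = (v+5)(v³−4v²+11v−24) + (−20v²+20v−160)
  v³−4v²+11v−24 = (−(1/20)v+3/20)(−20v²+20v−160) + (0)
Last nonzero remainder: −20v²+20v−160. Dividing through by −20 gives the monic gcd v²−v+8.
Cancel v²−v+8 from numerator and denominator to get the reduced form.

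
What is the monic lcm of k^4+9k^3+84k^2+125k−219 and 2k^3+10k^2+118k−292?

By polynomial division,
  k^4+9k^3+84k^2+125k−219 = ((1/2)k+2)(2k^3+10k^2+118k−292) + (5k^2+35k+365)
  2k^3+10k^2+118k−292 = ((2/5)k−4/5)(5k^2+35k+365) + (0)
Last nonzero remainder: 5k^2+35k+365. Dividing through by 5 gives the monic gcd k^2+7k+73.
Then lcm(f, g) = f·g / gcd(f, g); expanding and making the result monic gives the answer.

k^5+7k^4+66k^3−43k^2−469k+438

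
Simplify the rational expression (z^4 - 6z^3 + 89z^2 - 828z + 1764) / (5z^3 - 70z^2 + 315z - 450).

By polynomial division,
  z^4 - 6z^3 + 89z^2 - 828z + 1764 = ((1/5)z + 8/5)(5z^3 - 70z^2 + 315z - 450) + (138z^2 - 1242z + 2484)
  5z^3 - 70z^2 + 315z - 450 = ((5/138)z - 25/138)(138z^2 - 1242z + 2484) + (0)
Last nonzero remainder: 138z^2 - 1242z + 2484. Dividing through by 138 gives the monic gcd z^2 - 9z + 18.
Cancel z^2 - 9z + 18 from numerator and denominator to get the reduced form.

(z^2 + 3z + 98)/(5z - 25)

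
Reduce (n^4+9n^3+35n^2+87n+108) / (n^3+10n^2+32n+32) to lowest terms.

By polynomial division,
  n^4+9n^3+35n^2+87n+108 = (n−1)(n^3+10n^2+32n+32) + (13n^2+87n+140)
  n^3+10n^2+32n+32 = ((1/13)n+43/169)(13n^2+87n+140) + (−(153/169)n−612/169)
  13n^2+87n+140 = (−(2197/153)n−5915/153)(−(153/169)n−612/169) + (0)
Last nonzero remainder: −(153/169)n−612/169. Dividing through by −153/169 gives the monic gcd n+4.
Cancel n+4 from numerator and denominator to get the reduced form.

(n^3+5n^2+15n+27)/(n^2+6n+8)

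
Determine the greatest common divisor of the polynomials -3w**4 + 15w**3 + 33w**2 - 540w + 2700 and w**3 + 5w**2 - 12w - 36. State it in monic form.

Apply the Euclidean algorithm:
  -3w**4 + 15w**3 + 33w**2 - 540w + 2700 = (-3w + 30)(w**3 + 5w**2 - 12w - 36) + (-153w**2 - 288w + 3780)
  w**3 + 5w**2 - 12w - 36 = (-(1/153)w - 53/2601)(-153w**2 - 288w + 3780) + ((1976/289)w + 11856/289)
  -153w**2 - 288w + 3780 = (-(44217/1976)w + 91035/988)((1976/289)w + 11856/289) + (0)
Last nonzero remainder: (1976/289)w + 11856/289. Dividing through by 1976/289 gives the monic gcd w + 6.

w + 6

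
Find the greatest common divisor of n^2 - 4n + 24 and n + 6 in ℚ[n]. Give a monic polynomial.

Repeated division with remainder:
  n^2 - 4n + 24 = (n - 10)(n + 6) + (84)
  n + 6 = ((1/84)n + 1/14)(84) + (0)
The last nonzero remainder is the constant 84, so the polynomials are coprime and gcd = 1.

1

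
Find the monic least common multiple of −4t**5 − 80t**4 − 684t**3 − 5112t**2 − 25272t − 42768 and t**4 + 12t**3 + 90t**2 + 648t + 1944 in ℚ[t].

t**6 + 26t**5 + 291t**4 + 2304t**3 + 13986t**2 + 48600t + 64152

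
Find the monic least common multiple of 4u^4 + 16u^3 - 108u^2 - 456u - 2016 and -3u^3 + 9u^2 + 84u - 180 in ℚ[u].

u^6 + 7u^5 - 25u^4 - 235u^3 - 576u^2 - 372u + 5040

By polynomial division,
  4u^4 + 16u^3 - 108u^2 - 456u - 2016 = (-(4/3)u - 28/3)(-3u^3 + 9u^2 + 84u - 180) + (88u^2 + 88u - 3696)
  -3u^3 + 9u^2 + 84u - 180 = (-(3/88)u + 3/22)(88u^2 + 88u - 3696) + (-54u + 324)
  88u^2 + 88u - 3696 = (-(44/27)u - 308/27)(-54u + 324) + (0)
Last nonzero remainder: -54u + 324. Dividing through by -54 gives the monic gcd u - 6.
Then lcm(f, g) = f·g / gcd(f, g); expanding and making the result monic gives the answer.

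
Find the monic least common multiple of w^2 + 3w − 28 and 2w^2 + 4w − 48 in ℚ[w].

w^3 + 9w^2 − 10w − 168

Apply the Euclidean algorithm:
  w^2 + 3w − 28 = (1/2)(2w^2 + 4w − 48) + (w − 4)
  2w^2 + 4w − 48 = (2w + 12)(w − 4) + (0)
The last nonzero remainder w − 4 is already monic.
Then lcm(f, g) = f·g / gcd(f, g); expanding and making the result monic gives the answer.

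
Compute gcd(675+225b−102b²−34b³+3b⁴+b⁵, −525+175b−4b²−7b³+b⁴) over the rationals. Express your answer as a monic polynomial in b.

Euclidean algorithm in ℚ[b]:
  b⁵+3b⁴−34b³−102b²+225b+675 = (b+10)(b⁴−7b³−4b²+175b−525) + (40b³−237b²−1000b+5925)
  b⁴−7b³−4b²+175b−525 = ((1/40)b−43/1600)(40b³−237b²−1000b+5925) + ((23409/1600)b²−23409/64)
  40b³−237b²−1000b+5925 = ((64000/23409)b−126400/7803)((23409/1600)b²−23409/64) + (0)
Last nonzero remainder: (23409/1600)b²−23409/64. Dividing through by 23409/1600 gives the monic gcd b²−25.

−25+b²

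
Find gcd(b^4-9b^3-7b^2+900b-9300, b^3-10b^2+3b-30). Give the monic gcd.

Apply the Euclidean algorithm:
  b^4-9b^3-7b^2+900b-9300 = (b+1)(b^3-10b^2+3b-30) + (927b-9270)
  b^3-10b^2+3b-30 = ((1/927)b^2+1/309)(927b-9270) + (0)
Last nonzero remainder: 927b-9270. Dividing through by 927 gives the monic gcd b-10.

b-10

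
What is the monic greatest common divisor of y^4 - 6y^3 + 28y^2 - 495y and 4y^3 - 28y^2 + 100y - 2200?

y^2 + 3y + 55

Euclidean algorithm in ℚ[y]:
  y^4 - 6y^3 + 28y^2 - 495y = ((1/4)y + 1/4)(4y^3 - 28y^2 + 100y - 2200) + (10y^2 + 30y + 550)
  4y^3 - 28y^2 + 100y - 2200 = ((2/5)y - 4)(10y^2 + 30y + 550) + (0)
Last nonzero remainder: 10y^2 + 30y + 550. Dividing through by 10 gives the monic gcd y^2 + 3y + 55.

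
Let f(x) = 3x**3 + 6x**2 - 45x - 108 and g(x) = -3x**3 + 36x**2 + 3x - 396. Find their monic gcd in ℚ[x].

x**2 - x - 12

By polynomial division,
  3x**3 + 6x**2 - 45x - 108 = (-1)(-3x**3 + 36x**2 + 3x - 396) + (42x**2 - 42x - 504)
  -3x**3 + 36x**2 + 3x - 396 = (-(1/14)x + 11/14)(42x**2 - 42x - 504) + (0)
Last nonzero remainder: 42x**2 - 42x - 504. Dividing through by 42 gives the monic gcd x**2 - x - 12.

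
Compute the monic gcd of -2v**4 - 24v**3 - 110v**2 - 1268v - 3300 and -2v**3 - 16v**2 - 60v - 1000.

v**2 - 2v + 50

Repeated division with remainder:
  -2v**4 - 24v**3 - 110v**2 - 1268v - 3300 = (v + 4)(-2v**3 - 16v**2 - 60v - 1000) + (14v**2 - 28v + 700)
  -2v**3 - 16v**2 - 60v - 1000 = (-(1/7)v - 10/7)(14v**2 - 28v + 700) + (0)
Last nonzero remainder: 14v**2 - 28v + 700. Dividing through by 14 gives the monic gcd v**2 - 2v + 50.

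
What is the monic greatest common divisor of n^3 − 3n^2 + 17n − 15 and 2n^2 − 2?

n − 1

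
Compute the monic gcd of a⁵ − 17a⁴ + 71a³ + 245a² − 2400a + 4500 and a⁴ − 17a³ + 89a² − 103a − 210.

By polynomial division,
  a⁵ − 17a⁴ + 71a³ + 245a² − 2400a + 4500 = (a)(a⁴ − 17a³ + 89a² − 103a − 210) + (−18a³ + 348a² − 2190a + 4500)
  a⁴ − 17a³ + 89a² − 103a − 210 = (−(1/18)a − 7/54)(−18a³ + 348a² − 2190a + 4500) + ((112/9)a² − (1232/9)a + 1120/3)
  −18a³ + 348a² − 2190a + 4500 = (−(81/56)a + 675/56)((112/9)a² − (1232/9)a + 1120/3) + (0)
Last nonzero remainder: (112/9)a² − (1232/9)a + 1120/3. Dividing through by 112/9 gives the monic gcd a² − 11a + 30.

a² − 11a + 30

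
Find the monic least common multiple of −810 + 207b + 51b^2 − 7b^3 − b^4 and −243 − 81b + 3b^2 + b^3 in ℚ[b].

By polynomial division,
  −b^4 − 7b^3 + 51b^2 + 207b − 810 = (−b − 4)(b^3 + 3b^2 − 81b − 243) + (−18b^2 − 360b − 1782)
  b^3 + 3b^2 − 81b − 243 = (−(1/18)b + 17/18)(−18b^2 − 360b − 1782) + (160b + 1440)
  −18b^2 − 360b − 1782 = (−(9/80)b − 99/80)(160b + 1440) + (0)
Last nonzero remainder: 160b + 1440. Dividing through by 160 gives the monic gcd b + 9.
Then lcm(f, g) = f·g / gcd(f, g); expanding and making the result monic gives the answer.

−21870 + 729b + 3429b^2 − 90b^3 − 120b^4 + b^5 + b^6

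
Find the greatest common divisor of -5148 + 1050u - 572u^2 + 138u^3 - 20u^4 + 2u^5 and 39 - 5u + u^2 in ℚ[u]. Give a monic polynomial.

Repeated division with remainder:
  2u^5 - 20u^4 + 138u^3 - 572u^2 + 1050u - 5148 = (2u^3 - 10u^2 + 10u - 132)(u^2 - 5u + 39) + (0)
The last nonzero remainder u^2 - 5u + 39 is already monic.

39 - 5u + u^2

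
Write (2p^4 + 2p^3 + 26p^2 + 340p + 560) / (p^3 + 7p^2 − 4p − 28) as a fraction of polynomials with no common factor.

Apply the Euclidean algorithm:
  2p^4 + 2p^3 + 26p^2 + 340p + 560 = (2p − 12)(p^3 + 7p^2 − 4p − 28) + (118p^2 + 348p + 224)
  p^3 + 7p^2 − 4p − 28 = ((1/118)p + 239/6962)(118p^2 + 348p + 224) + (−(62118/3481)p − 124236/3481)
  118p^2 + 348p + 224 = (−(205379/31059)p − 27848/4437)(−(62118/3481)p − 124236/3481) + (0)
Last nonzero remainder: −(62118/3481)p − 124236/3481. Dividing through by −62118/3481 gives the monic gcd p + 2.
Cancel p + 2 from numerator and denominator to get the reduced form.

(2p^3 − 2p^2 + 30p + 280)/(p^2 + 5p − 14)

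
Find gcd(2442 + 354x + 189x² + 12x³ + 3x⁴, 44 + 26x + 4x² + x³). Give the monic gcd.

By polynomial division,
  3x⁴ + 12x³ + 189x² + 354x + 2442 = (3x)(x³ + 4x² + 26x + 44) + (111x² + 222x + 2442)
  x³ + 4x² + 26x + 44 = ((1/111)x + 2/111)(111x² + 222x + 2442) + (0)
Last nonzero remainder: 111x² + 222x + 2442. Dividing through by 111 gives the monic gcd x² + 2x + 22.

22 + 2x + x²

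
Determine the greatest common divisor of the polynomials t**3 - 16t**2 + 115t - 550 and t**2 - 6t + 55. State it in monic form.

Apply the Euclidean algorithm:
  t**3 - 16t**2 + 115t - 550 = (t - 10)(t**2 - 6t + 55) + (0)
The last nonzero remainder t**2 - 6t + 55 is already monic.

t**2 - 6t + 55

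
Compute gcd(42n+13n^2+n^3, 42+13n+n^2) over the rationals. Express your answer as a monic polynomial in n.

Apply the Euclidean algorithm:
  n^3+13n^2+42n = (n)(n^2+13n+42) + (0)
The last nonzero remainder n^2+13n+42 is already monic.

42+13n+n^2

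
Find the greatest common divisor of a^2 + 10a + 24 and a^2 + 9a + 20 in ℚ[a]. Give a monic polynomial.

a + 4

Euclidean algorithm in ℚ[a]:
  a^2 + 10a + 24 = (a^2 + 9a + 20) + (a + 4)
  a^2 + 9a + 20 = (a + 5)(a + 4) + (0)
The last nonzero remainder a + 4 is already monic.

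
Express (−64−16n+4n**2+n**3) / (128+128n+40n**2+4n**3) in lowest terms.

(−4+n)/(8+4n)

Euclidean algorithm in ℚ[n]:
  n**3+4n**2−16n−64 = (1/4)(4n**3+40n**2+128n+128) + (−6n**2−48n−96)
  4n**3+40n**2+128n+128 = (−(2/3)n−4/3)(−6n**2−48n−96) + (0)
Last nonzero remainder: −6n**2−48n−96. Dividing through by −6 gives the monic gcd n**2+8n+16.
Cancel n**2+8n+16 from numerator and denominator to get the reduced form.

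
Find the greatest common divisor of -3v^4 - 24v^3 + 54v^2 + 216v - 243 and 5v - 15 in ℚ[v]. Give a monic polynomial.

By polynomial division,
  -3v^4 - 24v^3 + 54v^2 + 216v - 243 = (-(3/5)v^3 - (33/5)v^2 - 9v + 81/5)(5v - 15) + (0)
Last nonzero remainder: 5v - 15. Dividing through by 5 gives the monic gcd v - 3.

v - 3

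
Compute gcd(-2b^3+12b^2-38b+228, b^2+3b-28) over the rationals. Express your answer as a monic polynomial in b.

1

Repeated division with remainder:
  -2b^3+12b^2-38b+228 = (-2b+18)(b^2+3b-28) + (-148b+732)
  b^2+3b-28 = (-(1/148)b-147/2738)(-148b+732) + (15470/1369)
  -148b+732 = (-(101306/7735)b+501054/7735)(15470/1369) + (0)
The last nonzero remainder is the constant 15470/1369, so the polynomials are coprime and gcd = 1.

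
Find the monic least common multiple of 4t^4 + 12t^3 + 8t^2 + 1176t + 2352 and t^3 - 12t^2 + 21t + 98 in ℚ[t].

Apply the Euclidean algorithm:
  4t^4 + 12t^3 + 8t^2 + 1176t + 2352 = (4t + 60)(t^3 - 12t^2 + 21t + 98) + (644t^2 - 476t - 3528)
  t^3 - 12t^2 + 21t + 98 = ((1/644)t - 37/2116)(644t^2 - 476t - 3528) + ((9604/529)t + 19208/529)
  644t^2 - 476t - 3528 = ((12167/343)t - 4761/49)((9604/529)t + 19208/529) + (0)
Last nonzero remainder: (9604/529)t + 19208/529. Dividing through by 9604/529 gives the monic gcd t + 2.
Then lcm(f, g) = f·g / gcd(f, g); expanding and making the result monic gives the answer.

t^6 - 11t^5 + 9t^4 + 413t^3 - 3430t^2 + 6174t + 28812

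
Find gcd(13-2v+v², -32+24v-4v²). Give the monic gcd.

Apply the Euclidean algorithm:
  v²-2v+13 = (-1/4)(-4v²+24v-32) + (4v+5)
  -4v²+24v-32 = (-v+29/4)(4v+5) + (-273/4)
  4v+5 = (-(16/273)v-20/273)(-273/4) + (0)
The last nonzero remainder is the constant -273/4, so the polynomials are coprime and gcd = 1.

1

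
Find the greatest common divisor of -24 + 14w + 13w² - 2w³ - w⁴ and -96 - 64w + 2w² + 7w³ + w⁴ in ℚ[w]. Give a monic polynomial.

-24 - 10w + 3w² + w³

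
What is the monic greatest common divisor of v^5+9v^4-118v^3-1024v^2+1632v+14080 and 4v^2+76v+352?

v^2+19v+88

Repeated division with remainder:
  v^5+9v^4-118v^3-1024v^2+1632v+14080 = ((1/4)v^3-(5/2)v^2-4v+40)(4v^2+76v+352) + (0)
Last nonzero remainder: 4v^2+76v+352. Dividing through by 4 gives the monic gcd v^2+19v+88.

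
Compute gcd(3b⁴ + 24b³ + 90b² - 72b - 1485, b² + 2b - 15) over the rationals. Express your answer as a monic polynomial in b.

b² + 2b - 15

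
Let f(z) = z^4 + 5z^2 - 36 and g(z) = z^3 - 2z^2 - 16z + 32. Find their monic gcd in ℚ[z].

Euclidean algorithm in ℚ[z]:
  z^4 + 5z^2 - 36 = (z + 2)(z^3 - 2z^2 - 16z + 32) + (25z^2 - 100)
  z^3 - 2z^2 - 16z + 32 = ((1/25)z - 2/25)(25z^2 - 100) + (-12z + 24)
  25z^2 - 100 = (-(25/12)z - 25/6)(-12z + 24) + (0)
Last nonzero remainder: -12z + 24. Dividing through by -12 gives the monic gcd z - 2.

z - 2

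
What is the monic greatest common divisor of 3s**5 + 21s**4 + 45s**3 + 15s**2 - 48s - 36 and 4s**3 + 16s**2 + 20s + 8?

s**2 + 3s + 2

By polynomial division,
  3s**5 + 21s**4 + 45s**3 + 15s**2 - 48s - 36 = ((3/4)s**2 + (9/4)s - 3/2)(4s**3 + 16s**2 + 20s + 8) + (-12s**2 - 36s - 24)
  4s**3 + 16s**2 + 20s + 8 = (-(1/3)s - 1/3)(-12s**2 - 36s - 24) + (0)
Last nonzero remainder: -12s**2 - 36s - 24. Dividing through by -12 gives the monic gcd s**2 + 3s + 2.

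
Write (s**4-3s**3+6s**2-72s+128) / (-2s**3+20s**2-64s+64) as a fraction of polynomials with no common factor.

(-s**2-3s-16)/(2s-8)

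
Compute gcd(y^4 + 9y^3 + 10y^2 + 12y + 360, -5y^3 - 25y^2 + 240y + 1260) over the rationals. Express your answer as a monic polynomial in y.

Apply the Euclidean algorithm:
  y^4 + 9y^3 + 10y^2 + 12y + 360 = (-(1/5)y - 4/5)(-5y^3 - 25y^2 + 240y + 1260) + (38y^2 + 456y + 1368)
  -5y^3 - 25y^2 + 240y + 1260 = (-(5/38)y + 35/38)(38y^2 + 456y + 1368) + (0)
Last nonzero remainder: 38y^2 + 456y + 1368. Dividing through by 38 gives the monic gcd y^2 + 12y + 36.

y^2 + 12y + 36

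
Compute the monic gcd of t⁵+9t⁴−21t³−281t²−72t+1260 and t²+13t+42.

By polynomial division,
  t⁵+9t⁴−21t³−281t²−72t+1260 = (t³−4t²−11t+30)(t²+13t+42) + (0)
The last nonzero remainder t²+13t+42 is already monic.

t²+13t+42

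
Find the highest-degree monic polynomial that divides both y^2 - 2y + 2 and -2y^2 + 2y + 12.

1

Apply the Euclidean algorithm:
  y^2 - 2y + 2 = (-1/2)(-2y^2 + 2y + 12) + (-y + 8)
  -2y^2 + 2y + 12 = (2y + 14)(-y + 8) + (-100)
  -y + 8 = ((1/100)y - 2/25)(-100) + (0)
The last nonzero remainder is the constant -100, so the polynomials are coprime and gcd = 1.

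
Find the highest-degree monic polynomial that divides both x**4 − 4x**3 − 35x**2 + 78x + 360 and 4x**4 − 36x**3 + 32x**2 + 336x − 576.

x**2 − 3x − 18

Repeated division with remainder:
  x**4 − 4x**3 − 35x**2 + 78x + 360 = (1/4)(4x**4 − 36x**3 + 32x**2 + 336x − 576) + (5x**3 − 43x**2 − 6x + 504)
  4x**4 − 36x**3 + 32x**2 + 336x − 576 = ((4/5)x − 8/25)(5x**3 − 43x**2 − 6x + 504) + ((576/25)x**2 − (1728/25)x − 10368/25)
  5x**3 − 43x**2 − 6x + 504 = ((125/576)x − 175/144)((576/25)x**2 − (1728/25)x − 10368/25) + (0)
Last nonzero remainder: (576/25)x**2 − (1728/25)x − 10368/25. Dividing through by 576/25 gives the monic gcd x**2 − 3x − 18.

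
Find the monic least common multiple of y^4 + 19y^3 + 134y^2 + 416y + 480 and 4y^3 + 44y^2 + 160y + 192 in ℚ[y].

y^5 + 22y^4 + 191y^3 + 818y^2 + 1728y + 1440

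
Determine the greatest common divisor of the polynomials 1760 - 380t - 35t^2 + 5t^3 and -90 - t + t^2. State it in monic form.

1

Apply the Euclidean algorithm:
  5t^3 - 35t^2 - 380t + 1760 = (5t - 30)(t^2 - t - 90) + (40t - 940)
  t^2 - t - 90 = ((1/40)t + 9/16)(40t - 940) + (1755/4)
  40t - 940 = ((32/351)t - 752/351)(1755/4) + (0)
The last nonzero remainder is the constant 1755/4, so the polynomials are coprime and gcd = 1.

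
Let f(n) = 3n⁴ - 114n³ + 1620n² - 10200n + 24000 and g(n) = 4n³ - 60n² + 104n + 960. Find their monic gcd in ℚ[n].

Euclidean algorithm in ℚ[n]:
  3n⁴ - 114n³ + 1620n² - 10200n + 24000 = ((3/4)n - 69/4)(4n³ - 60n² + 104n + 960) + (507n² - 9126n + 40560)
  4n³ - 60n² + 104n + 960 = ((4/507)n + 4/169)(507n² - 9126n + 40560) + (0)
Last nonzero remainder: 507n² - 9126n + 40560. Dividing through by 507 gives the monic gcd n² - 18n + 80.

n² - 18n + 80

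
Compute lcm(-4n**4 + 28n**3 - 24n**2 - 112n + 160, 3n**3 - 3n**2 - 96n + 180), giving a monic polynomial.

By polynomial division,
  -4n**4 + 28n**3 - 24n**2 - 112n + 160 = (-(4/3)n + 8)(3n**3 - 3n**2 - 96n + 180) + (-128n**2 + 896n - 1280)
  3n**3 - 3n**2 - 96n + 180 = (-(3/128)n - 9/64)(-128n**2 + 896n - 1280) + (0)
Last nonzero remainder: -128n**2 + 896n - 1280. Dividing through by -128 gives the monic gcd n**2 - 7n + 10.
Then lcm(f, g) = f·g / gcd(f, g); expanding and making the result monic gives the answer.

n**5 - n**4 - 36n**3 + 64n**2 + 128n - 240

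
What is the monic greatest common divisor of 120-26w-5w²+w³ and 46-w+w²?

Euclidean algorithm in ℚ[w]:
  w³-5w²-26w+120 = (w-4)(w²-w+46) + (-76w+304)
  w²-w+46 = (-(1/76)w-3/76)(-76w+304) + (58)
  -76w+304 = (-(38/29)w+152/29)(58) + (0)
The last nonzero remainder is the constant 58, so the polynomials are coprime and gcd = 1.

1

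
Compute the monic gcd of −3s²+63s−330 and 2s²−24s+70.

1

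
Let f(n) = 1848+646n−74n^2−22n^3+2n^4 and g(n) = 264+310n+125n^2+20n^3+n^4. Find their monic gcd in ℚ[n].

By polynomial division,
  2n^4−22n^3−74n^2+646n+1848 = (2)(n^4+20n^3+125n^2+310n+264) + (−62n^3−324n^2+26n+1320)
  n^4+20n^3+125n^2+310n+264 = (−(1/62)n−229/961)(−62n^3−324n^2+26n+1320) + ((46332/961)n^2+(324324/961)n+555984/961)
  −62n^3−324n^2+26n+1320 = (−(29791/23166)n+4805/2106)((46332/961)n^2+(324324/961)n+555984/961) + (0)
Last nonzero remainder: (46332/961)n^2+(324324/961)n+555984/961. Dividing through by 46332/961 gives the monic gcd n^2+7n+12.

12+7n+n^2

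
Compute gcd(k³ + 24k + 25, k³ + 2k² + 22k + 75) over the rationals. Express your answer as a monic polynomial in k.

k² - k + 25

By polynomial division,
  k³ + 24k + 25 = (k³ + 2k² + 22k + 75) + (-2k² + 2k - 50)
  k³ + 2k² + 22k + 75 = (-(1/2)k - 3/2)(-2k² + 2k - 50) + (0)
Last nonzero remainder: -2k² + 2k - 50. Dividing through by -2 gives the monic gcd k² - k + 25.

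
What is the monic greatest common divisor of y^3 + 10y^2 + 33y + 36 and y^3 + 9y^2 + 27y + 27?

Apply the Euclidean algorithm:
  y^3 + 10y^2 + 33y + 36 = (y^3 + 9y^2 + 27y + 27) + (y^2 + 6y + 9)
  y^3 + 9y^2 + 27y + 27 = (y + 3)(y^2 + 6y + 9) + (0)
The last nonzero remainder y^2 + 6y + 9 is already monic.

y^2 + 6y + 9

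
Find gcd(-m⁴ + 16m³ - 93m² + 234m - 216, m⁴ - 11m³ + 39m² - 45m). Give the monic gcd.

m² - 6m + 9

Euclidean algorithm in ℚ[m]:
  -m⁴ + 16m³ - 93m² + 234m - 216 = (-1)(m⁴ - 11m³ + 39m² - 45m) + (5m³ - 54m² + 189m - 216)
  m⁴ - 11m³ + 39m² - 45m = ((1/5)m - 1/25)(5m³ - 54m² + 189m - 216) + (-(24/25)m² + (144/25)m - 216/25)
  5m³ - 54m² + 189m - 216 = (-(125/24)m + 25)(-(24/25)m² + (144/25)m - 216/25) + (0)
Last nonzero remainder: -(24/25)m² + (144/25)m - 216/25. Dividing through by -24/25 gives the monic gcd m² - 6m + 9.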